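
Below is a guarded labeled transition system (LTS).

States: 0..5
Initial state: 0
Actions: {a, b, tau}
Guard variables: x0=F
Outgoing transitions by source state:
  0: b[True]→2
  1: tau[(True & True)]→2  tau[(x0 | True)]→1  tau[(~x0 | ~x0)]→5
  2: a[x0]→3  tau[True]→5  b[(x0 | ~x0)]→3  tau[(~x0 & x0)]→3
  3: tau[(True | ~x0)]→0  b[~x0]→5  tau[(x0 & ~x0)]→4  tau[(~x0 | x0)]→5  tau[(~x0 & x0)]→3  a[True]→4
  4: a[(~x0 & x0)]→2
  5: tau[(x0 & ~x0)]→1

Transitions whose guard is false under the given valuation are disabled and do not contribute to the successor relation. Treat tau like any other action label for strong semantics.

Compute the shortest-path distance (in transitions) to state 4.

BFS to 4:
  L0 = {0}
  L1 = {2}
  L2 = {3,5}
  L3 = {4}
4 enters at depth 3; path b·b·a

Answer: 3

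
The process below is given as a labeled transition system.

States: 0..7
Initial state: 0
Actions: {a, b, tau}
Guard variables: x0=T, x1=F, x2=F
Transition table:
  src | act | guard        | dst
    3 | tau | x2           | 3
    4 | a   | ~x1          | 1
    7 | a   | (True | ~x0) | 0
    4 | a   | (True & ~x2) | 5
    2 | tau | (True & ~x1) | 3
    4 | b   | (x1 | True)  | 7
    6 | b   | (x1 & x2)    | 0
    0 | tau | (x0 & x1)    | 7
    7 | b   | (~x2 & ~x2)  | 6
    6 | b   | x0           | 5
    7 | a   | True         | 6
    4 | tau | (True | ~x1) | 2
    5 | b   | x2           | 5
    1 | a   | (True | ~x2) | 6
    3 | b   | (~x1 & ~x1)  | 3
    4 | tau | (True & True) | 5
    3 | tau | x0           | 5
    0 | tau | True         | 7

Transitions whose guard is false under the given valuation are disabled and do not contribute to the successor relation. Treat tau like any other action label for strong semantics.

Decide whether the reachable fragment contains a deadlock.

Answer: DEADLOCK at state 5

Working:
Reachable = {0,5,6,7}
  0: tau→7  [1 exit(s)]
  5: ∅  [STUCK]
  6: b→5  [1 exit(s)]
  7: a→0  a→6  b→6  [3 exit(s)]
trace reaching 5: tau·a·b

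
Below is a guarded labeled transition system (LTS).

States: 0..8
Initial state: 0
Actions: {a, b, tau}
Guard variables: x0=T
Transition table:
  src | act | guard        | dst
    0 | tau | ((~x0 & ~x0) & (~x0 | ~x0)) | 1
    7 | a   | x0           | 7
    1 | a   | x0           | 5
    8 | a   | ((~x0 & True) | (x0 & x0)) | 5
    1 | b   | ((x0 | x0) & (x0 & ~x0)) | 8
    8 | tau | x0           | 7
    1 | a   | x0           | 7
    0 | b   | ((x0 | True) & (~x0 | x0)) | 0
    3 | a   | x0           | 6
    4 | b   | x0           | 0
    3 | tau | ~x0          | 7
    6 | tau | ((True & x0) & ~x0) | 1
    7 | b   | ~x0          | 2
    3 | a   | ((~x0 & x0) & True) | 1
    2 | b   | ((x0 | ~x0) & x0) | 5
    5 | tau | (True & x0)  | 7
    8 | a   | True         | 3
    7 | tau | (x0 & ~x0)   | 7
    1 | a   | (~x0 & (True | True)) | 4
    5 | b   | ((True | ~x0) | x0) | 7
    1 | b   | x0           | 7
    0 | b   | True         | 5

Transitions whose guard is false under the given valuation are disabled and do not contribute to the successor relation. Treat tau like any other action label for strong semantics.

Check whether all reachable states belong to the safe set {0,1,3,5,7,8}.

Answer: INVARIANT HOLDS

Analysis:
Safe = {0,1,3,5,7,8}
R = {0,5,7}
  0: ok
  5: ok
  7: ok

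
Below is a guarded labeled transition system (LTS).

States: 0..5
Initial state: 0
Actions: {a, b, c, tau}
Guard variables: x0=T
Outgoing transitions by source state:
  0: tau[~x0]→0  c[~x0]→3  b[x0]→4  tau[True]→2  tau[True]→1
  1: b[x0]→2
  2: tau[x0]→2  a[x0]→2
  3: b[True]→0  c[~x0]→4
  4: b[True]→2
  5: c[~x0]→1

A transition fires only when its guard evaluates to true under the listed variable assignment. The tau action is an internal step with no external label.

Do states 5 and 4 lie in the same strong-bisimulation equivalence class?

Compute ~ classes (split until stable):
  P[0] = {{0,1,2,3,4,5}}
  P[1] = {{0},{1,3,4},{2},{5}}
  P[2] = {{0},{1,4},{2},{3},{5}}
5 equivalence class(es) (converged in 3)
[5]={5}  [4]={1,4}

Answer: NOT BISIMILAR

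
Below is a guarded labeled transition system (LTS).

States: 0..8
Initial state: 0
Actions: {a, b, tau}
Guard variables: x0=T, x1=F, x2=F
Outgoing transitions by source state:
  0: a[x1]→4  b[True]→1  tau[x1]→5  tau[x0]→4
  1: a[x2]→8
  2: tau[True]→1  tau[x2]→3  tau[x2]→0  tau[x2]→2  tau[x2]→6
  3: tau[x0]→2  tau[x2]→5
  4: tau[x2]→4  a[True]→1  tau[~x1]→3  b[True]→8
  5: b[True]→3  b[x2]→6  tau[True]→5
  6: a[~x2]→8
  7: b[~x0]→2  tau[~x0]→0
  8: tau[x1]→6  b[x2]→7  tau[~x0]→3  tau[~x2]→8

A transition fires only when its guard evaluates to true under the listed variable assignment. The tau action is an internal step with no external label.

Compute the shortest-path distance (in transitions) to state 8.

Breadth-first toward 8:
  depth 0: {0}
  depth 1: {1,4}
  depth 2: {3,8}
first hit 8 at d=2 via tau·b

Answer: 2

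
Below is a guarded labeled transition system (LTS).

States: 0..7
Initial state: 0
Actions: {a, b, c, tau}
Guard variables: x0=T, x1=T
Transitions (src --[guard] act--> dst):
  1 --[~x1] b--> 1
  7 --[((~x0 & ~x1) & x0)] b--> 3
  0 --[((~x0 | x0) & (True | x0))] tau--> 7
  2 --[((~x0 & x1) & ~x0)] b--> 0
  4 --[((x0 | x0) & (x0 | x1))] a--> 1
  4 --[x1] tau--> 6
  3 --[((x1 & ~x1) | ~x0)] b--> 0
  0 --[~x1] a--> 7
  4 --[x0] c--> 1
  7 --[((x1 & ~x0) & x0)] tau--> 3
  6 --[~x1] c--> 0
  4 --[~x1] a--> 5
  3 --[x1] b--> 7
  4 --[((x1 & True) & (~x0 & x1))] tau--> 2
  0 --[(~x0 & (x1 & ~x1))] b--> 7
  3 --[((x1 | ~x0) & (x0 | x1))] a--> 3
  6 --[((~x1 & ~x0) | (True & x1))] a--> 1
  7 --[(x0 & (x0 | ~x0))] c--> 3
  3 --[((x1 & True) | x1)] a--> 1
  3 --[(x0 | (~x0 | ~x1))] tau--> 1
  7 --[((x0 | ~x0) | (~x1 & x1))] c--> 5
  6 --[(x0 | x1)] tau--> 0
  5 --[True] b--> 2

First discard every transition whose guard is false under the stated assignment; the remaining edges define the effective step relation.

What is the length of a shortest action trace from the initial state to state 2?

Answer: 3

Working:
BFS to 2:
  L0 = {0}
  L1 = {7}
  L2 = {3,5}
  L3 = {1,2}
depth(2)=3, e.g. tau·c·b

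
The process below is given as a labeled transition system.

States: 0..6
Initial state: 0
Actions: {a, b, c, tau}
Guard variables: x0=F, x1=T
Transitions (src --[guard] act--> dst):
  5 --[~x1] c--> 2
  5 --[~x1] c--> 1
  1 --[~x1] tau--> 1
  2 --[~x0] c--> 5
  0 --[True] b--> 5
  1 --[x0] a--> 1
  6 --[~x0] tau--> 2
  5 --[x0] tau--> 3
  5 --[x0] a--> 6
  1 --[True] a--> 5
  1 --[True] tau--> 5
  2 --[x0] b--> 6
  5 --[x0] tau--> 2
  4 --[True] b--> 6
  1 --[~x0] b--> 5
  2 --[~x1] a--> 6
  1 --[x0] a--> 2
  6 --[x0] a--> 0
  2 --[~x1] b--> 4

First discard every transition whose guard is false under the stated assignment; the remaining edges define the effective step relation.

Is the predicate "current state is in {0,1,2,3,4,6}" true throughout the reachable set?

Safe = {0,1,2,3,4,6}
Reachable = {0,5}
  0: ok
  5: ✗ unsafe
reach 5 via b — violates

Answer: INVARIANT VIOLATED at state 5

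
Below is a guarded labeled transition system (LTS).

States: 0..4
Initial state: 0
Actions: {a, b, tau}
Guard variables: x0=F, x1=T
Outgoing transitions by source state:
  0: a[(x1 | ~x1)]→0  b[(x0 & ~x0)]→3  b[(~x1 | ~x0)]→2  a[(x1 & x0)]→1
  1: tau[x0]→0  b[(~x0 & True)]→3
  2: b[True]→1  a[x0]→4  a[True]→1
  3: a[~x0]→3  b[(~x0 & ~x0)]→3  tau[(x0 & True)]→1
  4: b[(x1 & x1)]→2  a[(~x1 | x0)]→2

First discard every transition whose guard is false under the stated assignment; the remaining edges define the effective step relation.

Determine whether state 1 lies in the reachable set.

8 transition(s) survive guard evaluation.
depth 0: {0}
depth 1: {2}  cumulative {0,2}
depth 2: {1}  cumulative {0,1,2}
depth 3: {3}  cumulative {0,1,2,3}
Reach set: {0,1,2,3}
witness 1: b·b

Answer: REACHABLE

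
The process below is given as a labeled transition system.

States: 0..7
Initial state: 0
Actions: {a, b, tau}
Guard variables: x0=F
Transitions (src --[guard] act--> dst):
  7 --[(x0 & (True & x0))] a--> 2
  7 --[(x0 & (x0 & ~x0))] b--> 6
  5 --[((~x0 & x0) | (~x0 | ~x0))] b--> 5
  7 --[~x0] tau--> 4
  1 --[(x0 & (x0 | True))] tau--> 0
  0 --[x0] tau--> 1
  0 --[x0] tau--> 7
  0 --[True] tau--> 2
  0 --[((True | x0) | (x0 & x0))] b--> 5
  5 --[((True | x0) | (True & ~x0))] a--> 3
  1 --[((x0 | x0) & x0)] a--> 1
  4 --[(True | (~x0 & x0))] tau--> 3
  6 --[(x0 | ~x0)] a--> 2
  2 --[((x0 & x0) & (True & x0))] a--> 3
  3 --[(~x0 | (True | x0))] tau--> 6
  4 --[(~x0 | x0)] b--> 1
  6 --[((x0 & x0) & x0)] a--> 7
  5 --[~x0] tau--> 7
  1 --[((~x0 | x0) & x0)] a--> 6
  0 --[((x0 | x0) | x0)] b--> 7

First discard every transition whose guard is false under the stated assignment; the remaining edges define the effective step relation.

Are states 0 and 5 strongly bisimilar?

Answer: NOT BISIMILAR

Trace:
Compute ~ classes (split until stable):
  P[0] = {{0,1,2,3,4,5,6,7}}
  P[1] = {{0,4},{1,2},{3,7},{5},{6}}
  P[2] = {{0},{1,2},{3},{4},{5},{6},{7}}
stable after 3 split(s): 7 block(s)
0∈{0}, 5∈{5}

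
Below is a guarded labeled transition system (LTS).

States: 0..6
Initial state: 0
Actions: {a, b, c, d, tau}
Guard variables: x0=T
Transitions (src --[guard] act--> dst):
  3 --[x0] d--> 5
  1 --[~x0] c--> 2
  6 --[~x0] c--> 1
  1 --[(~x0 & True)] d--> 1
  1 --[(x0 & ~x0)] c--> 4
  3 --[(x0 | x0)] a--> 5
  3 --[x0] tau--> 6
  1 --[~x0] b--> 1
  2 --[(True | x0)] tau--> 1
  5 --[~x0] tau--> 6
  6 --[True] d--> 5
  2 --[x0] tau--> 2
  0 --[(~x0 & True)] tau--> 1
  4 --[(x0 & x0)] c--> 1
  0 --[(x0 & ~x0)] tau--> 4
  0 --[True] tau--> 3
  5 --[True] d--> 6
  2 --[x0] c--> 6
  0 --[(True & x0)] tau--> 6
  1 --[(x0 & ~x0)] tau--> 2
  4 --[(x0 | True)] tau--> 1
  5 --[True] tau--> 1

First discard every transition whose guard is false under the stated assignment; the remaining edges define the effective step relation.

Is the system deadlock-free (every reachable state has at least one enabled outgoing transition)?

Reachable = {0,1,3,5,6}
  0: tau→3  tau→6  [2 out]
  1: ∅  [no exit]
  3: a→5  d→5  tau→6  [3 out]
  5: d→6  tau→1  [2 out]
  6: d→5  [1 out]
witness 1: tau·d·tau

Answer: DEADLOCK at state 1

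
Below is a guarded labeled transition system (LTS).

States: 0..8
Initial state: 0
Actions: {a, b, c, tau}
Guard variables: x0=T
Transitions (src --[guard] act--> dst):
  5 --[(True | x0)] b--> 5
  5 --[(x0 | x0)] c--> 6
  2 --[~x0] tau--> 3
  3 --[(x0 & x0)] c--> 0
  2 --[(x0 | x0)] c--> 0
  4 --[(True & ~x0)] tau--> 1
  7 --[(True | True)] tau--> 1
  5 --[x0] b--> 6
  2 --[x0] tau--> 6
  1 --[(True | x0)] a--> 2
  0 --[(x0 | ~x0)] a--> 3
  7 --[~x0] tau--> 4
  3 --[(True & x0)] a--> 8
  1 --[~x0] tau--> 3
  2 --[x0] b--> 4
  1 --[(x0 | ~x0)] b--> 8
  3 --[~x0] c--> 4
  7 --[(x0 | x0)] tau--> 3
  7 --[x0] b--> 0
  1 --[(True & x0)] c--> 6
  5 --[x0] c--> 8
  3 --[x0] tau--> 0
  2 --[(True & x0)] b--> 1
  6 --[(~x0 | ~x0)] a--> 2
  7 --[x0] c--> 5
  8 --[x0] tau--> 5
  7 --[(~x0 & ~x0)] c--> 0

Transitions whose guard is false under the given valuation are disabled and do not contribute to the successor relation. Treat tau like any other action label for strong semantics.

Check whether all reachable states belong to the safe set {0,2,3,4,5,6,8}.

Allowed set {0,2,3,4,5,6,8}
Reachable = {0,3,5,6,8}
  0: ok
  3: ok
  5: ok
  6: ok
  8: ok

Answer: INVARIANT HOLDS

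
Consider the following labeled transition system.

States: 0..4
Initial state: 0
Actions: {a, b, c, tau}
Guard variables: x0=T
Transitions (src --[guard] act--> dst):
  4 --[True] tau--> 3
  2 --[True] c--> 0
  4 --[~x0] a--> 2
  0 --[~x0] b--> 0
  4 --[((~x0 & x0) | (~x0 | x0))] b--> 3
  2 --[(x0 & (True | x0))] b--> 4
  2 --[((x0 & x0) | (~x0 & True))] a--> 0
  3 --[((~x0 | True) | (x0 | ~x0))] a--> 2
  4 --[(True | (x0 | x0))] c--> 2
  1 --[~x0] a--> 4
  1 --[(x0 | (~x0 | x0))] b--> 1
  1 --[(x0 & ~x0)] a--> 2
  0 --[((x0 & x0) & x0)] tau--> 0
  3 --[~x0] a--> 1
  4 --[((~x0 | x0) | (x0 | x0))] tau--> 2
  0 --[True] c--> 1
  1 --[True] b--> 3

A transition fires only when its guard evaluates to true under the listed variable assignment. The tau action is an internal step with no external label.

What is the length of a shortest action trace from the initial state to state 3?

BFS to 3:
  L0 = {0}
  L1 = {1}
  L2 = {3}
first hit 3 at d=2 via c·b

Answer: 2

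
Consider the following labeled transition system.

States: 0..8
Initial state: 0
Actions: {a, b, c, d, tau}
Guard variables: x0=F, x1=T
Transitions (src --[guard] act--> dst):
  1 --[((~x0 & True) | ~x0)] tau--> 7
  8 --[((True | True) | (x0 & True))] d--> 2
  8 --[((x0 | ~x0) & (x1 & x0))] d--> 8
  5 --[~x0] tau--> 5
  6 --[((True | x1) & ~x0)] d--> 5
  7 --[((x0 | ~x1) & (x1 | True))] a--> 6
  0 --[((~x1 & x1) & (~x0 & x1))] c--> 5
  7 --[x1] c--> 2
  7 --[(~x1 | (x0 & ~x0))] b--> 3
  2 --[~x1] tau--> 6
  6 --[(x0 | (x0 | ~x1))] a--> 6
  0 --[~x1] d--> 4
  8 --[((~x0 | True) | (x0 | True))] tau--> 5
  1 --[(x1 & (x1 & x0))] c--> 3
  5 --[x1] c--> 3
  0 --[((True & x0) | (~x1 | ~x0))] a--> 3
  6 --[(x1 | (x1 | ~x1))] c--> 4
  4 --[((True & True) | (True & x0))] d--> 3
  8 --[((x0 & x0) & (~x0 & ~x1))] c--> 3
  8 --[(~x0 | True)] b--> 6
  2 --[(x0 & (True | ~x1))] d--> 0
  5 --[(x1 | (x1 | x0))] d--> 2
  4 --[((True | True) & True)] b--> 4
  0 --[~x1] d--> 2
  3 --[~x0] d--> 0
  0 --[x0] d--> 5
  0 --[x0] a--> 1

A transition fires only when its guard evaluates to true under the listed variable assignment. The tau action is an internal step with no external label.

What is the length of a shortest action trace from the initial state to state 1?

Layered search for 1:
  L0 = {0}
  L1 = {3}
1 never appears.

Answer: UNREACHABLE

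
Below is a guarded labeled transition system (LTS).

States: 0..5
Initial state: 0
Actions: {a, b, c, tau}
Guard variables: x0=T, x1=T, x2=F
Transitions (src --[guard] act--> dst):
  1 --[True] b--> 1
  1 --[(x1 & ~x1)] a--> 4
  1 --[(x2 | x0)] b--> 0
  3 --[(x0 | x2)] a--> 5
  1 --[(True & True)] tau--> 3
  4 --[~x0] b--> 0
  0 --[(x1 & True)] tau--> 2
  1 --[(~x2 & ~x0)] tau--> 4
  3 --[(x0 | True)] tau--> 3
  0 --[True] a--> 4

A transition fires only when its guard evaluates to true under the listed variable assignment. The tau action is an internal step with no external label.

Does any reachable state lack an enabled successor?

Reach set: {0,2,4}
  0: a→4  tau→2  [2 exit(s)]
  2: ∅  [STUCK]
  4: ∅  [STUCK]
Path to 2: tau

Answer: DEADLOCK at state 2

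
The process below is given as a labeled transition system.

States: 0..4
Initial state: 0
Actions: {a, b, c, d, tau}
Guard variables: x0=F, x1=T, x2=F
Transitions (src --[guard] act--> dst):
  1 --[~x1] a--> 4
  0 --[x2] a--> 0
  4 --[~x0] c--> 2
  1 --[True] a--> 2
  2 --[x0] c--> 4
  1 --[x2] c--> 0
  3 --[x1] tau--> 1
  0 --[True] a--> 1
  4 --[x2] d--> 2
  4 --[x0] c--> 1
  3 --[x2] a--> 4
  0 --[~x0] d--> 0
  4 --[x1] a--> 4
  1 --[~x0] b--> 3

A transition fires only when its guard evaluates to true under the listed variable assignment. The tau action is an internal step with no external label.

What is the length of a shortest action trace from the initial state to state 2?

Answer: 2

Trace:
Layered search for 2:
  Layer 0: {0}
  Layer 1: {1}
  Layer 2: {2,3}
2 enters at depth 2; path a·a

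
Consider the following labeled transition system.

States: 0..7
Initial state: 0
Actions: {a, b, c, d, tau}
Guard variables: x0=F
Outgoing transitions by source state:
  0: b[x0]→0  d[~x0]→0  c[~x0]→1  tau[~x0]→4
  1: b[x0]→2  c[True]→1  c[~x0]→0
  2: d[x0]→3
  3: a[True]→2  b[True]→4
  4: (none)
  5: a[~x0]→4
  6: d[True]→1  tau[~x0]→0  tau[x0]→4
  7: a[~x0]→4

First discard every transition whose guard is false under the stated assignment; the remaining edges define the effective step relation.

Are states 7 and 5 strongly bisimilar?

Refine partition for ~:
  round 0: {{0,1,2,3,4,5,6,7}}
  round 1: {{0},{1},{2,4},{3},{5,7},{6}}
6 equivalence class(es) (converged in 2)
7∈{5,7}, 5∈{5,7}

Answer: BISIMILAR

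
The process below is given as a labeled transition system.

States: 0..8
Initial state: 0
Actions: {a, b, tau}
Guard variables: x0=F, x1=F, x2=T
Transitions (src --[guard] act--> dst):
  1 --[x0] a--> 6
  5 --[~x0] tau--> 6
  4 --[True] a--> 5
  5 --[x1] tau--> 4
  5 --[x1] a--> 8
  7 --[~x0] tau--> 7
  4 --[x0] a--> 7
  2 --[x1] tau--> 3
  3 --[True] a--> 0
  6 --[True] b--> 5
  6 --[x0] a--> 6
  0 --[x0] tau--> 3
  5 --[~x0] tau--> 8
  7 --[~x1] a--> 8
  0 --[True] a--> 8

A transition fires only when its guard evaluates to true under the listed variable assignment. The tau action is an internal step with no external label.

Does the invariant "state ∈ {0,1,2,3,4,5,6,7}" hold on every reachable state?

Answer: INVARIANT VIOLATED at state 8

Trace:
Allowed set {0,1,2,3,4,5,6,7}
R = {0,8}
  0: safe
  8: outside
reach 8 via a — violates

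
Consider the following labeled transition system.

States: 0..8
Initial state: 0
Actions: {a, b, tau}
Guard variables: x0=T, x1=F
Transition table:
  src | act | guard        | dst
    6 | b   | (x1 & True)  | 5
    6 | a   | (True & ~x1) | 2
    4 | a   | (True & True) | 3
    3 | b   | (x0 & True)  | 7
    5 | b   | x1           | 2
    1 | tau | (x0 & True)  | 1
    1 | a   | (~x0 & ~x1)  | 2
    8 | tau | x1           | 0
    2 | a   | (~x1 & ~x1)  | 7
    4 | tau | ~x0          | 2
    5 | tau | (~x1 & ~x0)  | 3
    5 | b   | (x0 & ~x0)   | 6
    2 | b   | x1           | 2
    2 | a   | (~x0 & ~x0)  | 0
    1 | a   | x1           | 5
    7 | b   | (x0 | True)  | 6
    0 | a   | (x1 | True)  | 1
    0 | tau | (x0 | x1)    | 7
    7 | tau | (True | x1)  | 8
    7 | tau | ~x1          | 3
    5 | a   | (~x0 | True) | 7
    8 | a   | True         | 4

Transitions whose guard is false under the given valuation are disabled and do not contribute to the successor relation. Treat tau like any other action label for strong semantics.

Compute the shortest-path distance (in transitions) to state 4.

BFS to 4:
  depth 0: {0}
  depth 1: {1,7}
  depth 2: {3,6,8}
  depth 3: {2,4}
depth(4)=3, e.g. tau·tau·a

Answer: 3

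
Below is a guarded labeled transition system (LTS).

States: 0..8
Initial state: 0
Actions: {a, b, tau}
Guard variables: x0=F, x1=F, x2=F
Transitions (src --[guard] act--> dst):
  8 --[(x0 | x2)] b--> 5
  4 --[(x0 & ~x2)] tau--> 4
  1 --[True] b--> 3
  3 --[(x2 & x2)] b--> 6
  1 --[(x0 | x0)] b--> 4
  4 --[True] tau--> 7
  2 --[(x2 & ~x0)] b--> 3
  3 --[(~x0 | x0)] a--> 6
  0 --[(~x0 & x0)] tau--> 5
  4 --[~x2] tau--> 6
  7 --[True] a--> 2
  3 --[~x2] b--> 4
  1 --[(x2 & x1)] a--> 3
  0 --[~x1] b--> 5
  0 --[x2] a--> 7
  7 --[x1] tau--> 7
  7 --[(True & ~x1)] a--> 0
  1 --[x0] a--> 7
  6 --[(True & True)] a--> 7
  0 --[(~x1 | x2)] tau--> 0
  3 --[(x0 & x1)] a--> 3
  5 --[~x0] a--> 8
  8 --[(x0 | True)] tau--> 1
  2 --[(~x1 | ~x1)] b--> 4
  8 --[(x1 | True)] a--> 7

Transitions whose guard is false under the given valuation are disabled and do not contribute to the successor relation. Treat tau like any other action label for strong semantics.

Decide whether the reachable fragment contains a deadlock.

Reach set: {0,1,2,3,4,5,6,7,8}
  0: b→5  tau→0  [2 exit(s)]
  1: b→3  [1 exit(s)]
  2: b→4  [1 exit(s)]
  3: a→6  b→4  [2 exit(s)]
  4: tau→6  tau→7  [2 exit(s)]
  5: a→8  [1 exit(s)]
  6: a→7  [1 exit(s)]
  7: a→0  a→2  [2 exit(s)]
  8: a→7  tau→1  [2 exit(s)]

Answer: DEADLOCK-FREE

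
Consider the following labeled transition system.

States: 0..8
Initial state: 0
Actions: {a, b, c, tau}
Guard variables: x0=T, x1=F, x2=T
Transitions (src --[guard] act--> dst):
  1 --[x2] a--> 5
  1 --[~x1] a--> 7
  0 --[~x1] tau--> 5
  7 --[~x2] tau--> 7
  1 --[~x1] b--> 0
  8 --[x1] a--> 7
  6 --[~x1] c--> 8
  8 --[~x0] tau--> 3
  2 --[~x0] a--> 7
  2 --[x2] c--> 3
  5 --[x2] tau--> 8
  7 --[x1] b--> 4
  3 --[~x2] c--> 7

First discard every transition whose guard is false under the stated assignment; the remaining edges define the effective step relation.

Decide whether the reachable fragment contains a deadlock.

Reachable = {0,5,8}
  0: tau→5  [1 exit(s)]
  5: tau→8  [1 exit(s)]
  8: ∅  [no exit]
witness 8: tau·tau

Answer: DEADLOCK at state 8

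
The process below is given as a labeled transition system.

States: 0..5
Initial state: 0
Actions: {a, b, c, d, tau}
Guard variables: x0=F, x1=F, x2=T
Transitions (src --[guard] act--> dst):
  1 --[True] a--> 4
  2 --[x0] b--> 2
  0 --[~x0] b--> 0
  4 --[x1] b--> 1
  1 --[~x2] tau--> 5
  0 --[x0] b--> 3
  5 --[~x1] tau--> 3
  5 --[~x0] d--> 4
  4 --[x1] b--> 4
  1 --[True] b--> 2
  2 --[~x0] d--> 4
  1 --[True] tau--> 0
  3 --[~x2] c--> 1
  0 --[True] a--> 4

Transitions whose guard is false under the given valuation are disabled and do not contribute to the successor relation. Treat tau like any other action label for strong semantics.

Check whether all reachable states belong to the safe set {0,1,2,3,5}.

Allowed set {0,1,2,3,5}
Reachable = {0,4}
  0: safe
  4: ✗ unsafe
witness against invariant: a → 4

Answer: INVARIANT VIOLATED at state 4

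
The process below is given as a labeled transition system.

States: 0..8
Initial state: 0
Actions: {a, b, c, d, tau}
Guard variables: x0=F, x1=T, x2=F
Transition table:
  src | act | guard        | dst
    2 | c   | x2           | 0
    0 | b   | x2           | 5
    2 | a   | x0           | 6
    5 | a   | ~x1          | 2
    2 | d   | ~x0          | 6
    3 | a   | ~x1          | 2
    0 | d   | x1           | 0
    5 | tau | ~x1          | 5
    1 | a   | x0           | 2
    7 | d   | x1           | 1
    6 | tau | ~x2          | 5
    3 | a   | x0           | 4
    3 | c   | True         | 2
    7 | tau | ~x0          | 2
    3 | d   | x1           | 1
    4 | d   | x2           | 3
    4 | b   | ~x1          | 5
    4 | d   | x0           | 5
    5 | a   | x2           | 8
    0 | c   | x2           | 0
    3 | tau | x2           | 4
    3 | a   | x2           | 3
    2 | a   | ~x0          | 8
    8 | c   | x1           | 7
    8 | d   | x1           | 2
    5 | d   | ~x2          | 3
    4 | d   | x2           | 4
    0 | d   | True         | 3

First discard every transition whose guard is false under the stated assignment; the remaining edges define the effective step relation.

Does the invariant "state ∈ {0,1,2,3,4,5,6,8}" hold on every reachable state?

Answer: INVARIANT VIOLATED at state 7

Working:
Allowed set {0,1,2,3,4,5,6,8}
Reach set: {0,1,2,3,5,6,7,8}
  0: safe
  1: safe
  2: safe
  3: safe
  5: safe
  6: safe
  7: VIOLATES
  8: safe
reach 7 via d·c·a·c — violates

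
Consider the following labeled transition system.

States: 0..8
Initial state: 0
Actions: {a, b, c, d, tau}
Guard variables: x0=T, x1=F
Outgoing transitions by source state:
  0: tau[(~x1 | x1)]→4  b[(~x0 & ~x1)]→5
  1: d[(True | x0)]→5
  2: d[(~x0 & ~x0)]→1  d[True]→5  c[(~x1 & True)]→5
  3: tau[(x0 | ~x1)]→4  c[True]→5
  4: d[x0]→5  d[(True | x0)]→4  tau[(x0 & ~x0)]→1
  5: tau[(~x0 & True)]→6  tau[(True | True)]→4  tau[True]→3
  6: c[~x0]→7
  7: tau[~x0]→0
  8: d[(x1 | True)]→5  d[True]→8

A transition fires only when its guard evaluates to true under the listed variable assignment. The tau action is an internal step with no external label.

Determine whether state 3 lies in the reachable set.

Guard filter leaves 12 enabled edge(s).
depth 0: {0}
depth 1: {4}  total {0,4}
depth 2: {5}  total {0,4,5}
depth 3: {3}  total {0,3,4,5}
Reachable = {0,3,4,5}
witness 3: tau·d·tau

Answer: REACHABLE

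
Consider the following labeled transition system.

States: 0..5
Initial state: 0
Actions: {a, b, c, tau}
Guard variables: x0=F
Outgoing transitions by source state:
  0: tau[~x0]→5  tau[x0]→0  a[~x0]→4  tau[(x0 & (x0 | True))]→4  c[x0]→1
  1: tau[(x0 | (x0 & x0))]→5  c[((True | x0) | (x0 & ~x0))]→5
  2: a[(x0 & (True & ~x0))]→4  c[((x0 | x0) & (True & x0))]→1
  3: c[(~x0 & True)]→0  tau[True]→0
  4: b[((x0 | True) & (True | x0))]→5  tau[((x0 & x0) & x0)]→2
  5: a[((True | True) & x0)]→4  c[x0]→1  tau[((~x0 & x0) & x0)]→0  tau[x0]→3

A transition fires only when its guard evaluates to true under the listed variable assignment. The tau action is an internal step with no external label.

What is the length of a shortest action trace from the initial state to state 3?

Answer: UNREACHABLE

Trace:
Breadth-first toward 3:
  depth 0: {0}
  depth 1: {4,5}
3 never appears.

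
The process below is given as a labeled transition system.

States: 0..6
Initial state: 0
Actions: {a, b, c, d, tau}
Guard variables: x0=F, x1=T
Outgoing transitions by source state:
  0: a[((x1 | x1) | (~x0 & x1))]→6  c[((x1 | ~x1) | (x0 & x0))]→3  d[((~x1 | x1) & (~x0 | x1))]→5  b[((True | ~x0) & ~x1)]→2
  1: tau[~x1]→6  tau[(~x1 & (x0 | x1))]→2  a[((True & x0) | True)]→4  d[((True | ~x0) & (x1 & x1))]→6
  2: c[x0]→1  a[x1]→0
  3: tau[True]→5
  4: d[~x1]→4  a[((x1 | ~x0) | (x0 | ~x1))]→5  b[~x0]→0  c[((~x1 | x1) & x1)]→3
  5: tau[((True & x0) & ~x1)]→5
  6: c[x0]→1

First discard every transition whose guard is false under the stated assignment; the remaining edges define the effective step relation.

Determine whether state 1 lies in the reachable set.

After dropping false guards: 10 live edges.
L0 = {0}
L1 = {3,5,6}  cumulative {0,3,5,6}
Reachable = {0,3,5,6}

Answer: UNREACHABLE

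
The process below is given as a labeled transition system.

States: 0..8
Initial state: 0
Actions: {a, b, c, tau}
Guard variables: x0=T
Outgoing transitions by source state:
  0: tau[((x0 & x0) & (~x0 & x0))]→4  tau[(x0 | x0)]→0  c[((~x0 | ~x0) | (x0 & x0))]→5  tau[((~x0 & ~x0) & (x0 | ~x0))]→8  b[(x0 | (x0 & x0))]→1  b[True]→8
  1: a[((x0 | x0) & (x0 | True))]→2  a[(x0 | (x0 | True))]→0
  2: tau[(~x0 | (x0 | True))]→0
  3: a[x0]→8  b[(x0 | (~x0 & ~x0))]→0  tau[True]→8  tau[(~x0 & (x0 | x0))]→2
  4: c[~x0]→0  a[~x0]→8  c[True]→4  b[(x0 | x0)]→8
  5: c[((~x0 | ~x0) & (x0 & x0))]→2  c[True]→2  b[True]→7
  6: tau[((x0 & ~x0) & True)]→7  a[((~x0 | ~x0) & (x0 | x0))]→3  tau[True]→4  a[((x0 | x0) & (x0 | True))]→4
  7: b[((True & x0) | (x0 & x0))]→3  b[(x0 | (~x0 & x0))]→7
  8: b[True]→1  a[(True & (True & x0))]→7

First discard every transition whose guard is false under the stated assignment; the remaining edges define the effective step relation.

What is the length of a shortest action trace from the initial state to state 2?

Answer: 2

Trace:
Breadth-first toward 2:
  depth 0: {0}
  depth 1: {1,5,8}
  depth 2: {2,7}
first hit 2 at d=2 via b·a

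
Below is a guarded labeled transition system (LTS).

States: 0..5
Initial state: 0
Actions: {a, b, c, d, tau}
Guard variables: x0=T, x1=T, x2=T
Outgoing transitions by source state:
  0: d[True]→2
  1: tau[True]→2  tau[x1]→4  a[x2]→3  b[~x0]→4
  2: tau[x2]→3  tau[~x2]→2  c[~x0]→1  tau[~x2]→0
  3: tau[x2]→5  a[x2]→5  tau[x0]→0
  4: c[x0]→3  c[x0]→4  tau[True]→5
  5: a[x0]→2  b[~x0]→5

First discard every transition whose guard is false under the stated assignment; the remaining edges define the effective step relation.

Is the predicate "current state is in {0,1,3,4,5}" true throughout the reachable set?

Answer: INVARIANT VIOLATED at state 2

Analysis:
Safe = {0,1,3,4,5}
Reachable = {0,2,3,5}
  0: ✓
  2: outside
  3: ✓
  5: ✓
reach 2 via d — violates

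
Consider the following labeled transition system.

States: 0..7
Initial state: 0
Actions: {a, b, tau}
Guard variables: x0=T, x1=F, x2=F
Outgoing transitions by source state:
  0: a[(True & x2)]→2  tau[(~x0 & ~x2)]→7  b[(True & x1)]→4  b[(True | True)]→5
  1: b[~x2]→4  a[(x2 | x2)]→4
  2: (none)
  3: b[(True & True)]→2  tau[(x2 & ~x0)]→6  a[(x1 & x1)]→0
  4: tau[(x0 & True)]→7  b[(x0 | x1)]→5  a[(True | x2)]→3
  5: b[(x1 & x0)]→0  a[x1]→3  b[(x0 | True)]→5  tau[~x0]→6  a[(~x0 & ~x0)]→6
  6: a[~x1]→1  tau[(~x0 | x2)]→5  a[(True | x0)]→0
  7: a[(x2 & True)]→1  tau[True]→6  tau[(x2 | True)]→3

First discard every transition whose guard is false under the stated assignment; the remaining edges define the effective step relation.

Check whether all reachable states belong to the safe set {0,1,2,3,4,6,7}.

Inv-set: {0,1,2,3,4,6,7}
Reach set: {0,5}
  0: safe
  5: outside
counterexample path to 5: b

Answer: INVARIANT VIOLATED at state 5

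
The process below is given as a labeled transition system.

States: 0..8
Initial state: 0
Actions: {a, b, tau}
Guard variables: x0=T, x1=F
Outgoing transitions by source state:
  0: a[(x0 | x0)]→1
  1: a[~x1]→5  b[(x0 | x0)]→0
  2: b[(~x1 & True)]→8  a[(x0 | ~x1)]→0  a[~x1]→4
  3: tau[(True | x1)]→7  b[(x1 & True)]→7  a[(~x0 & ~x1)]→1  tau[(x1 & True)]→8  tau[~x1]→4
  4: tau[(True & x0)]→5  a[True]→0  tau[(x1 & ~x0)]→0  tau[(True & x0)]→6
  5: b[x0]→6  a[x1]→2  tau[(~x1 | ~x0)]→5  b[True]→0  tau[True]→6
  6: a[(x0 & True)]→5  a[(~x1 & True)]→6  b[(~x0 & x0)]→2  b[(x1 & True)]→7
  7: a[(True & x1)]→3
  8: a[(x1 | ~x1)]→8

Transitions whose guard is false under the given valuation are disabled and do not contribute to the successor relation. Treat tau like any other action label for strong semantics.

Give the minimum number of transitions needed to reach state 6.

BFS to 6:
  L0 = {0}
  L1 = {1}
  L2 = {5}
  L3 = {6}
6 enters at depth 3; path a·a·b

Answer: 3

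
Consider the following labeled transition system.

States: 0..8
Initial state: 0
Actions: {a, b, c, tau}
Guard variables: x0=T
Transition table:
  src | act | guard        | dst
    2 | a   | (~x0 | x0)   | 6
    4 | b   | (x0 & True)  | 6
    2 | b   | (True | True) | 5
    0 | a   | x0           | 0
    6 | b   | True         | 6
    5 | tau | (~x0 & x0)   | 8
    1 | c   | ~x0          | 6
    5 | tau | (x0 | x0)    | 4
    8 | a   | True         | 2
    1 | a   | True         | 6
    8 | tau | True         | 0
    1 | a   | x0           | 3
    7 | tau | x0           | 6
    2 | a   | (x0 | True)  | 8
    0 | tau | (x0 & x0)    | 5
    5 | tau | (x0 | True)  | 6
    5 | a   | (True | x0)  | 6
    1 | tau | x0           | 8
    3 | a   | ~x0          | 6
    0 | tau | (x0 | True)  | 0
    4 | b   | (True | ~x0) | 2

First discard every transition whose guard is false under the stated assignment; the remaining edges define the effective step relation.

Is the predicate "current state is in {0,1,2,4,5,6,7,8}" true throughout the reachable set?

Inv-set: {0,1,2,4,5,6,7,8}
Reach set: {0,2,4,5,6,8}
  0: ✓
  2: ✓
  4: ✓
  5: ✓
  6: ✓
  8: ✓

Answer: INVARIANT HOLDS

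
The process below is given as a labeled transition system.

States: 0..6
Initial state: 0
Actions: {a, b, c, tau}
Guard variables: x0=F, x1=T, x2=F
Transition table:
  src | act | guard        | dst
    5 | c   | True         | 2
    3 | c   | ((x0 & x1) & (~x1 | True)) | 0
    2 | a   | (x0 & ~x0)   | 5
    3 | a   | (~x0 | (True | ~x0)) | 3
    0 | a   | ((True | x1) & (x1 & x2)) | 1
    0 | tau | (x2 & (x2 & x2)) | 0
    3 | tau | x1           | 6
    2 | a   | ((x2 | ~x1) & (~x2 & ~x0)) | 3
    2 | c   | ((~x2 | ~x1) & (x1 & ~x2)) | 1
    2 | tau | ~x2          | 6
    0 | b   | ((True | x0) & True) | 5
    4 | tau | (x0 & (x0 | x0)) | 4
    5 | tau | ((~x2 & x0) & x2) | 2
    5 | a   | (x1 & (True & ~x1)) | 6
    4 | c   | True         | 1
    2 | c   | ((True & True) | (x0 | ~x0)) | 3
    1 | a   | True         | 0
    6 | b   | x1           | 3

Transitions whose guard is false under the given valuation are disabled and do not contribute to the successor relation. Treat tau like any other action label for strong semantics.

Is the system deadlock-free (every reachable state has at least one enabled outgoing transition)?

R = {0,1,2,3,5,6}
  0: b→5  [1 out]
  1: a→0  [1 out]
  2: c→1  c→3  tau→6  [3 out]
  3: a→3  tau→6  [2 out]
  5: c→2  [1 out]
  6: b→3  [1 out]

Answer: DEADLOCK-FREE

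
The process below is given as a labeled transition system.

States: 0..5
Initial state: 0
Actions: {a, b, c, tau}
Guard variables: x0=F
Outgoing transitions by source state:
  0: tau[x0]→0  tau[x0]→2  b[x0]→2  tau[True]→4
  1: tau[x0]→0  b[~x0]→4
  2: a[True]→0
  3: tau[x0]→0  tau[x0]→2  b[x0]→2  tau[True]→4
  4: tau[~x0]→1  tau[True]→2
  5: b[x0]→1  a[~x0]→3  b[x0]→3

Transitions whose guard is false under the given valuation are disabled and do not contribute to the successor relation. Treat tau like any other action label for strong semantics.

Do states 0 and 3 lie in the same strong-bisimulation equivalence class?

Answer: BISIMILAR

Analysis:
Bisimulation quotient by refinement:
  round 0: {{0,1,2,3,4,5}}
  round 1: {{0,3,4},{1},{2,5}}
  round 2: {{0,3},{1},{2,5},{4}}
stable after 3 split(s): 4 block(s)
0∈{0,3}, 3∈{0,3}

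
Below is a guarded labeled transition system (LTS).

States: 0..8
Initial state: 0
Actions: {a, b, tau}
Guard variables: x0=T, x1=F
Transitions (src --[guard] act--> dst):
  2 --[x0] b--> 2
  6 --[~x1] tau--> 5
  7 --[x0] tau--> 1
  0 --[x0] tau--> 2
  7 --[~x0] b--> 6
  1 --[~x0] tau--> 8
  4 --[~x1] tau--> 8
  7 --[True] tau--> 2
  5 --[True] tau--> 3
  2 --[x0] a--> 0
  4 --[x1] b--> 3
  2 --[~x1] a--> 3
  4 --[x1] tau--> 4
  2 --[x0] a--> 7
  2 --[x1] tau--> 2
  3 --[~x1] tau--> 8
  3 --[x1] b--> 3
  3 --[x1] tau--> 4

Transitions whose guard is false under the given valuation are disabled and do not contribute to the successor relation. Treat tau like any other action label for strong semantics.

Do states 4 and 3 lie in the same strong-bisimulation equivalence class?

Answer: BISIMILAR

Analysis:
Refine partition for ~:
  round 0: {{0,1,2,3,4,5,6,7,8}}
  round 1: {{0,3,4,5,6,7},{1,8},{2}}
  round 2: {{0},{1,8},{2},{3,4},{5,6},{7}}
  round 3: {{0},{1,8},{2},{3,4},{5},{6},{7}}
stable after 4 split(s): 7 block(s)
[4]={3,4}  [3]={3,4}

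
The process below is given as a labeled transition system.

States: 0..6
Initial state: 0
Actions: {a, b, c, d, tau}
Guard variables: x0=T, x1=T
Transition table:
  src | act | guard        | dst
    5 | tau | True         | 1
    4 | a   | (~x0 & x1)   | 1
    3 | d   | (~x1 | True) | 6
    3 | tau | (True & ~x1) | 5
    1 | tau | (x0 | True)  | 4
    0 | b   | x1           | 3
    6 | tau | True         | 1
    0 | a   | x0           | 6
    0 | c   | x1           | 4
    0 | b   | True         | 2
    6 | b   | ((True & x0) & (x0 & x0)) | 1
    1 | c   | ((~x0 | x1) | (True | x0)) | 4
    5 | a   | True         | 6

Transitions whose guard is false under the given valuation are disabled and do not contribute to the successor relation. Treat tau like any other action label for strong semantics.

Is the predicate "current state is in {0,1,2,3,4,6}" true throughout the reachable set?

Answer: INVARIANT HOLDS

Analysis:
Inv-set: {0,1,2,3,4,6}
Reach set: {0,1,2,3,4,6}
  0: ok
  1: ok
  2: ok
  3: ok
  4: ok
  6: ok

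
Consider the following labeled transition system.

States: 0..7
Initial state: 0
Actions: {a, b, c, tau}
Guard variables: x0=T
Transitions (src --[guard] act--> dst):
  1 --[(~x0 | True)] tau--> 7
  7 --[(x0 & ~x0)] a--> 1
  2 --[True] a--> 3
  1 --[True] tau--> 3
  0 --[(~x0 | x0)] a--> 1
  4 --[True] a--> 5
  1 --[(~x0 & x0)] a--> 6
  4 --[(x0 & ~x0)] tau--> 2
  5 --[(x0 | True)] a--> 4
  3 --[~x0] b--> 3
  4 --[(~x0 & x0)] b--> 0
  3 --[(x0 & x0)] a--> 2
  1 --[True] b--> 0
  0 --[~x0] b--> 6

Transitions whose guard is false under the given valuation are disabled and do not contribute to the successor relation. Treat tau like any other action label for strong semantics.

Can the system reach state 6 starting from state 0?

Answer: UNREACHABLE

Trace:
8 transition(s) survive guard evaluation.
Layer 0: {0}
Layer 1: {1}  total {0,1}
Layer 2: {3,7}  total {0,1,3,7}
Layer 3: {2}  total {0,1,2,3,7}
Reach set: {0,1,2,3,7}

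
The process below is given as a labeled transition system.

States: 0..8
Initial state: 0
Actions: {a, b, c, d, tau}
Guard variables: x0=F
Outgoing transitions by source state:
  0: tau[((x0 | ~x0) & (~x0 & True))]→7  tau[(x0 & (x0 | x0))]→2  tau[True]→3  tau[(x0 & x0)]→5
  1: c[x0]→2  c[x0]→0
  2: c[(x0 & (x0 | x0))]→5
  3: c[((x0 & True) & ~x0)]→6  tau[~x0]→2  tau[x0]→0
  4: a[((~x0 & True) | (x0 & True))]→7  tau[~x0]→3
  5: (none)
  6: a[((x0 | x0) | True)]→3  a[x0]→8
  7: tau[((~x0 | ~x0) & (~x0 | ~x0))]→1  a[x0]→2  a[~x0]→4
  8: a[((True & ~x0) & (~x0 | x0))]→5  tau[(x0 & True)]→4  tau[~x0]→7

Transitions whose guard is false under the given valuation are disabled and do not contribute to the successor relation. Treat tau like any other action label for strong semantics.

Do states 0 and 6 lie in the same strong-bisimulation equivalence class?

Refine partition for ~:
  P[0] = {{0,1,2,3,4,5,6,7,8}}
  P[1] = {{0,3},{1,2,5},{4,7,8},{6}}
  P[2] = {{0},{1,2,5},{3},{4},{6},{7},{8}}
stable after 3 split(s): 7 block(s)
class of 0: {0}; class of 6: {6}

Answer: NOT BISIMILAR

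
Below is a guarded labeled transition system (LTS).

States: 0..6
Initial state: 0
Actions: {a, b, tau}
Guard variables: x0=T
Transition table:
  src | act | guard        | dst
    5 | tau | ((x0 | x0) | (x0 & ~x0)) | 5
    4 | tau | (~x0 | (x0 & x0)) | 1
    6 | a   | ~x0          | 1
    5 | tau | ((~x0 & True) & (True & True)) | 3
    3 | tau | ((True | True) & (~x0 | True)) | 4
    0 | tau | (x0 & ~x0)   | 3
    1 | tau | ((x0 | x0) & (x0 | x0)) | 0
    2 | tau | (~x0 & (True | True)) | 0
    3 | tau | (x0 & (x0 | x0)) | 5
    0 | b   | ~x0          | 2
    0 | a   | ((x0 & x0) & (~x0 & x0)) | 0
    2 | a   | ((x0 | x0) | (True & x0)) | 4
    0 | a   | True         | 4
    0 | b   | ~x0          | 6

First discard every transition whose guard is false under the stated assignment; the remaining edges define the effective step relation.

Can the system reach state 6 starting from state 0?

Answer: UNREACHABLE

Working:
7 transition(s) survive guard evaluation.
depth 0: {0}
depth 1: {4}  total {0,4}
depth 2: {1}  total {0,1,4}
Reach set: {0,1,4}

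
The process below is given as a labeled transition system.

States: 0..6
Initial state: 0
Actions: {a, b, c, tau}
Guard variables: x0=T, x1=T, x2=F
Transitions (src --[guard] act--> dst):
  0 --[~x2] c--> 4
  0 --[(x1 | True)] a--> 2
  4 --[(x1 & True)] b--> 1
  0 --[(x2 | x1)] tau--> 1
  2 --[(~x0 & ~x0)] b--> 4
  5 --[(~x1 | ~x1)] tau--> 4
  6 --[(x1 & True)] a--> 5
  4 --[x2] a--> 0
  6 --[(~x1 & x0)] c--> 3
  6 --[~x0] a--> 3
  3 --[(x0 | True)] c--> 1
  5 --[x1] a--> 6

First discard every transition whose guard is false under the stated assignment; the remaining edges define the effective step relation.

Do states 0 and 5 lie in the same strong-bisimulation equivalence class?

Compute ~ classes (split until stable):
  round 0: {{0,1,2,3,4,5,6}}
  round 1: {{0},{1,2},{3},{4},{5,6}}
stable after 2 split(s): 5 block(s)
class of 0: {0}; class of 5: {5,6}

Answer: NOT BISIMILAR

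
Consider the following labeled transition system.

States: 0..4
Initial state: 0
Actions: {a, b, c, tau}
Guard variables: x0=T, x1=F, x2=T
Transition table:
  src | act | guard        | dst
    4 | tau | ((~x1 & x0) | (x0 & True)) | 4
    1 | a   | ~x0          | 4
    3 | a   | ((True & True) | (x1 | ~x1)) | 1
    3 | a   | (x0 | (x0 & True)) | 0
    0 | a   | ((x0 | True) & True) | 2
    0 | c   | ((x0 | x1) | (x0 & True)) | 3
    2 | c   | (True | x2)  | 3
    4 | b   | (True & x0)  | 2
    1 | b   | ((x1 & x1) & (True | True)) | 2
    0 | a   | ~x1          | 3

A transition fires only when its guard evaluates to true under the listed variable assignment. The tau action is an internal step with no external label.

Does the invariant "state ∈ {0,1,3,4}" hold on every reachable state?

Inv-set: {0,1,3,4}
Reach set: {0,1,2,3}
  0: ok
  1: ok
  2: ✗ unsafe
  3: ok
reach 2 via a — violates

Answer: INVARIANT VIOLATED at state 2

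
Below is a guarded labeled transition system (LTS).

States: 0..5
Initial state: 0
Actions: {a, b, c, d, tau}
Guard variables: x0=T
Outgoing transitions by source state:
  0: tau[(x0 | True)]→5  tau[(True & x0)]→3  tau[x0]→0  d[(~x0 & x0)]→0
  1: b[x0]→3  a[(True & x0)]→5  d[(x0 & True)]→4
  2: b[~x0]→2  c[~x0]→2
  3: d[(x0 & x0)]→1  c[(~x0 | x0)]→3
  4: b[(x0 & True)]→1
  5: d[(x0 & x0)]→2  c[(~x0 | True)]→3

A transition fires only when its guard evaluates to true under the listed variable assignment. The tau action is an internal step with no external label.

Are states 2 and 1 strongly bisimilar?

Answer: NOT BISIMILAR

Trace:
Compute ~ classes (split until stable):
  round 0: {{0,1,2,3,4,5}}
  round 1: {{0},{1},{2},{3,5},{4}}
  round 2: {{0},{1},{2},{3},{4},{5}}
6 equivalence class(es) (converged in 3)
[2]={2}  [1]={1}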